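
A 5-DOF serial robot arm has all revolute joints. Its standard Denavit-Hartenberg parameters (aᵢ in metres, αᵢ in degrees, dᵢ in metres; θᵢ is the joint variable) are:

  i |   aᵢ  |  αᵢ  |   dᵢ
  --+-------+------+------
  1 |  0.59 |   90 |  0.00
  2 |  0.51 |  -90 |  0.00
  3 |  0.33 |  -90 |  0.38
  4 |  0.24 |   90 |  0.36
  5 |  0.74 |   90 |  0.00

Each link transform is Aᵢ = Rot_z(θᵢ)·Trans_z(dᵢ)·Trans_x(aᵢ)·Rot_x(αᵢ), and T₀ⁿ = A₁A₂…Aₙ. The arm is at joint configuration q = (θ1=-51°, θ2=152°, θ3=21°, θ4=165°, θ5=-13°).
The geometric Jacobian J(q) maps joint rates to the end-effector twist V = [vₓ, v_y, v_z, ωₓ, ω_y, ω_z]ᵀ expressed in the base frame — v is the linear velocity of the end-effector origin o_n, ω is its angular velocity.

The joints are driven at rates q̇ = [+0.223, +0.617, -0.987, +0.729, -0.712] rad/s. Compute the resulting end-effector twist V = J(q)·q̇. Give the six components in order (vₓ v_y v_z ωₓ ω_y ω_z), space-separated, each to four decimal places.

0.0133 0.3928 -0.5569 0.3273 -0.4080 0.2838

o_n = [0.3718, -0.5128, -0.1713]
J₁: ẑ×o_n = [0.5128, 0.3718, -0.0000], ω = ẑ
J2: z=[-0.7771, -0.6293, 0.0000] o=[0.3713, -0.4585, 0.0000] → [0.1078, -0.1331, 0.0425, -0.7771, -0.6293, 0.0000]
J3: z=[-0.2954, 0.3648, -0.8829] o=[0.0879, -0.1086, 0.2394] → [-0.5067, -0.3720, 0.0158, -0.2954, 0.3648, -0.8829]
J4: z=[0.9247, 0.3416, -0.1682] o=[-0.1036, 0.3159, 0.0485] → [-0.2145, 0.1232, -0.9286, 0.9247, 0.3416, -0.1682]
J5: z=[0.2232, -0.1282, 0.9663] o=[0.3033, 0.2154, -0.0588] → [0.7181, 0.0913, -0.1537, 0.2232, -0.1282, 0.9663]
V = J·q̇ = [0.0133, 0.3928, -0.5569, 0.3273, -0.4080, 0.2838]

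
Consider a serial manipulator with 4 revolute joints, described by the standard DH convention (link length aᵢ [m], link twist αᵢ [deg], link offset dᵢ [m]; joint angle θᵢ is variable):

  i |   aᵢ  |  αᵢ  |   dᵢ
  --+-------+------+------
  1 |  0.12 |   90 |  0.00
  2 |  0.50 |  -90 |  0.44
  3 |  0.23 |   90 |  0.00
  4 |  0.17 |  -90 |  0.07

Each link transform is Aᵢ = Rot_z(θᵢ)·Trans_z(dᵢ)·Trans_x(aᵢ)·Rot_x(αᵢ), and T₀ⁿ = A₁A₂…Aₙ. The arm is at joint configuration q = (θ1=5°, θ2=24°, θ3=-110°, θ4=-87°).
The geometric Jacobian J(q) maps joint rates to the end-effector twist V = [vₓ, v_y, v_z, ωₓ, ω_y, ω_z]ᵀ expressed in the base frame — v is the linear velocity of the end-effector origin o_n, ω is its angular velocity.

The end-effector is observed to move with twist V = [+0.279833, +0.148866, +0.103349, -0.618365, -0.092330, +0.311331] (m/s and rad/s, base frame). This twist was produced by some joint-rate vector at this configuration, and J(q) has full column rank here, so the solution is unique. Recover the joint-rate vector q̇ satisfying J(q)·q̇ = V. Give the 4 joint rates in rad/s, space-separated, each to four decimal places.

0.4830 0.2710 0.0970 0.6810

o_n = [0.5650, -0.5936, -0.0117]
J₁: ẑ×o_n = [0.5936, 0.5650, -0.0000], ω = ẑ
J2: z=[0.0872, -0.9962, 0.0000] o=[0.1195, 0.0105, 0.0000] → [0.0117, 0.0010, 0.3911, 0.0872, -0.9962, 0.0000]
J3: z=[-0.4052, -0.0354, 0.9135] o=[0.6129, -0.3881, 0.2034] → [0.1954, -0.1310, 0.0816, -0.4052, -0.0354, 0.9135]
J4: z=[-0.8850, 0.2659, -0.3822] o=[0.5602, -0.6096, 0.1714] → [-0.0425, -0.1639, -0.0155, -0.8850, 0.2659, -0.3822]
q̇ = J⁺·V = [0.4830, 0.2710, 0.0970, 0.6810]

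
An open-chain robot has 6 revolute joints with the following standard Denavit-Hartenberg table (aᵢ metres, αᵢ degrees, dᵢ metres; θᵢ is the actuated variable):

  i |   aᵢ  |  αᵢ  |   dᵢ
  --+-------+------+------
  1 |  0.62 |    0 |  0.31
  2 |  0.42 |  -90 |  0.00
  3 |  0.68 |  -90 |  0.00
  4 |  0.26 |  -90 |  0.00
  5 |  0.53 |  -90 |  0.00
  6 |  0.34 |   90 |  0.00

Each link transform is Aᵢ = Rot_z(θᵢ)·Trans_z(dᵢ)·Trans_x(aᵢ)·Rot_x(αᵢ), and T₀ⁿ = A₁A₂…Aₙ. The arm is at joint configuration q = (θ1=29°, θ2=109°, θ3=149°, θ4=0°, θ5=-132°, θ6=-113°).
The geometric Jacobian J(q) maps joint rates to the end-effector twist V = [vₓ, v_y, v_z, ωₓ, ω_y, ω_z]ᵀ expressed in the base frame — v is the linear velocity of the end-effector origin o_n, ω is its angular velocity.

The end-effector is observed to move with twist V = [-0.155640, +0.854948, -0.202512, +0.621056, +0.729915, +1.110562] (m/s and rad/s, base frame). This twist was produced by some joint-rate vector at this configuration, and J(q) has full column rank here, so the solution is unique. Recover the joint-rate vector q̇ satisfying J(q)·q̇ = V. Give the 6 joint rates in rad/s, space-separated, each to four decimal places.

o_n = [0.9820, 0.3258, 0.2157]
J₁: ẑ×o_n = [-0.3258, 0.9820, 0.0000], ω = ẑ
J2: z=[0.0000, 0.0000, 1.0000] o=[0.5423, 0.3006, 0.3100] → [-0.0252, 0.4398, 0.0000, 0.0000, 0.0000, 1.0000]
J3: z=[-0.6691, -0.7431, 0.0000] o=[0.2301, 0.5816, 0.3100] → [0.0701, -0.0631, 0.7300, -0.6691, -0.7431, 0.0000]
J4: z=[0.3827, -0.3446, 0.8572] o=[0.6633, 0.1916, -0.0402] → [-0.2032, 0.1752, 0.1612, 0.3827, -0.3446, 0.8572]
J5: z=[0.6691, 0.7431, 0.0000] o=[0.8289, 0.0425, -0.1741] → [0.2897, -0.2609, 0.0758, 0.6691, 0.7431, 0.0000]
J6: z=[0.7295, -0.6568, 0.1908] o=[0.7538, 0.1101, 0.3461] → [0.0445, 0.1387, 0.3072, 0.7295, -0.6568, 0.1908]
q̇ = J⁺·V = [0.9440, 0.1680, -0.3310, 0.0050, 0.6270, -0.0300]

0.9440 0.1680 -0.3310 0.0050 0.6270 -0.0300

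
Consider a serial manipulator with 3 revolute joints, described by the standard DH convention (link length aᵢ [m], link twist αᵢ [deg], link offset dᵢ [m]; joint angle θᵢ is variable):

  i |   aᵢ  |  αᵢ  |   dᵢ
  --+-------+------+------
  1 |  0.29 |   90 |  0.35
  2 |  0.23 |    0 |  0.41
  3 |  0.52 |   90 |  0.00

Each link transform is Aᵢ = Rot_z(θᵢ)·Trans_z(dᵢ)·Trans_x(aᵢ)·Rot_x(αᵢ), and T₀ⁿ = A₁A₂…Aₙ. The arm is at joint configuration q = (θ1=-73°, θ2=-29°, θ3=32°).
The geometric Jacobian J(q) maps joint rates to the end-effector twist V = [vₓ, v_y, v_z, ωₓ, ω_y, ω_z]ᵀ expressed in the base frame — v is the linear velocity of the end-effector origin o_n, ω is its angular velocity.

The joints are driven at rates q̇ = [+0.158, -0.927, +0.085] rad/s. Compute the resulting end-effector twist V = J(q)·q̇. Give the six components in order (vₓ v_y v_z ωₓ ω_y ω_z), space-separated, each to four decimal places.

0.1481 0.0617 -0.6237 0.8052 0.2462 0.1580

o_n = [-0.0967, -1.0862, 0.2657]
J₁: ẑ×o_n = [1.0862, -0.0967, 0.0000], ω = ẑ
J2: z=[-0.9563, -0.2924, 0.0000] o=[0.0848, -0.2773, 0.3500] → [0.0246, -0.0806, 0.7204, -0.9563, -0.2924, 0.0000]
J3: z=[-0.9563, -0.2924, 0.0000] o=[-0.2485, -0.5896, 0.2385] → [-0.0080, 0.0260, 0.5193, -0.9563, -0.2924, 0.0000]
V = J·q̇ = [0.1481, 0.0617, -0.6237, 0.8052, 0.2462, 0.1580]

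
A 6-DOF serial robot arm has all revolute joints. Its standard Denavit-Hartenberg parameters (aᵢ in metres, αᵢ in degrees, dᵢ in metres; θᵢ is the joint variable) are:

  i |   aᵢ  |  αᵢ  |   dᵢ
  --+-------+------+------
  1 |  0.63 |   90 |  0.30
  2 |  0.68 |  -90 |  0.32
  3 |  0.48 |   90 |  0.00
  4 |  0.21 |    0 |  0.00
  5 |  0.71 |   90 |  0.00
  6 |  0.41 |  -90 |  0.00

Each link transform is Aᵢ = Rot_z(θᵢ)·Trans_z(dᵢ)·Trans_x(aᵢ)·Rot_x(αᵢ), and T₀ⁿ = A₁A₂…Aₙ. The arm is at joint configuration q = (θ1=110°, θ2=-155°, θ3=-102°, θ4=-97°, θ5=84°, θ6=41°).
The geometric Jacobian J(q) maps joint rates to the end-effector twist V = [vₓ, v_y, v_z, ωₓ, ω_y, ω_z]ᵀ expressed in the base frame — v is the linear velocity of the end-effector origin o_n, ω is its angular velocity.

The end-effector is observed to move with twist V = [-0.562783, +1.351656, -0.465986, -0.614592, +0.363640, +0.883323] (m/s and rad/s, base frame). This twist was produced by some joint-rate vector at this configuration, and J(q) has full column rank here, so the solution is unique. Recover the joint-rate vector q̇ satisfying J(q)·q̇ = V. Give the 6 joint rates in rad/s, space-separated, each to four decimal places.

o_n = [1.4626, 0.8941, 0.6478]
J₁: ẑ×o_n = [-0.8941, 1.4626, 0.0000], ω = ẑ
J2: z=[0.9397, 0.3420, 0.0000] o=[-0.2155, 0.5920, 0.3000] → [0.1189, -0.3268, -0.2900, 0.9397, 0.3420, 0.0000]
J3: z=[-0.1445, 0.3971, -0.9063] o=[0.2960, 0.1223, 0.0126] → [0.9517, -0.9654, -0.5748, -0.1445, 0.3971, -0.9063]
J4: z=[-0.4986, 0.7619, 0.4134] o=[0.7063, 0.3679, 0.0548] → [0.2343, 0.6083, -0.8386, -0.4986, 0.7619, 0.4134]
J5: z=[-0.4986, 0.7619, 0.4134] o=[0.7145, 0.2720, 0.2415] → [0.0524, 0.5118, -0.8801, -0.4986, 0.7619, 0.4134]
J6: z=[-0.0514, -0.5020, 0.8633] o=[1.3289, 0.5625, 0.4470] → [-0.3870, 0.1257, 0.0500, -0.0514, -0.5020, 0.8633]
q̇ = J⁺·V = [0.6770, -0.3260, 0.0560, 0.0020, 0.5990, 0.0100]

0.6770 -0.3260 0.0560 0.0020 0.5990 0.0100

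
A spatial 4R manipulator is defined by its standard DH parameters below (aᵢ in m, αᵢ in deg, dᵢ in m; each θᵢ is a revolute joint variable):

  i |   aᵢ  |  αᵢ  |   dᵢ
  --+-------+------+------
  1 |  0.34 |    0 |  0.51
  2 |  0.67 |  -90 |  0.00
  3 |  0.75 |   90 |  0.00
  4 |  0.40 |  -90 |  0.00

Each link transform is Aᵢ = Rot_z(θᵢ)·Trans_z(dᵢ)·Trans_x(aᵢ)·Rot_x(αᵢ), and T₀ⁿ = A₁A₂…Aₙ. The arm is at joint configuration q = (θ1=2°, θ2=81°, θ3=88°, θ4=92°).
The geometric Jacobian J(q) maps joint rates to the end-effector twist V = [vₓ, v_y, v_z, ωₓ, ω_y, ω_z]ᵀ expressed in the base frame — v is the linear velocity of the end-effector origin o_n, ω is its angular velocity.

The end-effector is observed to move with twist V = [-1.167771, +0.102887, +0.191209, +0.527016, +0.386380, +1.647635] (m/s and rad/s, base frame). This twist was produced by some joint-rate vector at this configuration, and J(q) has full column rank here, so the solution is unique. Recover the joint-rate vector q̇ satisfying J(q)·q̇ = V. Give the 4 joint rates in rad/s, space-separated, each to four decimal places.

o_n = [0.0278, 0.7511, -0.2256]
J₁: ẑ×o_n = [-0.7511, 0.0278, 0.0000], ω = ẑ
J2: z=[0.0000, 0.0000, 1.0000] o=[0.3398, 0.0119, 0.5100] → [-0.7392, -0.3120, 0.0000, 0.0000, 0.0000, 1.0000]
J3: z=[-0.9925, 0.1219, 0.0000] o=[0.4214, 0.6769, 0.5100] → [-0.0896, -0.7301, -0.0257, -0.9925, 0.1219, 0.0000]
J4: z=[0.1218, 0.9919, 0.0349] o=[0.4246, 0.7029, -0.2395] → [0.0122, -0.0155, 0.3995, 0.1218, 0.9919, 0.0349]
q̇ = J⁺·V = [0.7990, 0.8330, -0.4760, 0.4480]

0.7990 0.8330 -0.4760 0.4480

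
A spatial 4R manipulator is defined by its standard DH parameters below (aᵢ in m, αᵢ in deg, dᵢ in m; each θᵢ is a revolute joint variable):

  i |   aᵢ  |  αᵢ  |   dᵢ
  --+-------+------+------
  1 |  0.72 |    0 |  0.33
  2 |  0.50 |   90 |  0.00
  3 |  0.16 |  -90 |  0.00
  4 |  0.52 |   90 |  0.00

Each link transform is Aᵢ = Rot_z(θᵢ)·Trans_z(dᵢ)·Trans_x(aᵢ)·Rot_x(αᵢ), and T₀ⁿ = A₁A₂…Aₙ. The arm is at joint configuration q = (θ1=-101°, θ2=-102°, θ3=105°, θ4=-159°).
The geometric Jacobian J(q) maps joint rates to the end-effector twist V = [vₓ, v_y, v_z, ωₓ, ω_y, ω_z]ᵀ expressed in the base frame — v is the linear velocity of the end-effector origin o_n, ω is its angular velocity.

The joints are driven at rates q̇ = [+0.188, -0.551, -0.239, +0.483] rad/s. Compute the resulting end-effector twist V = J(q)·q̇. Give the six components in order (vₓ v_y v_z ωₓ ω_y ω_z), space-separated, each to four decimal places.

o_n = [-0.6024, -0.3070, 0.0156]
J₁: ẑ×o_n = [0.3070, -0.6024, 0.0000], ω = ẑ
J2: z=[0.0000, 0.0000, 1.0000] o=[-0.1374, -0.7068, 0.3300] → [-0.3998, -0.4650, 0.0000, 0.0000, 0.0000, 1.0000]
J3: z=[0.3907, 0.9205, 0.0000] o=[-0.5976, -0.5114, 0.3300] → [-0.2894, 0.1228, 0.0842, 0.3907, 0.9205, 0.0000]
J4: z=[0.8891, -0.3774, -0.2588] o=[-0.5595, -0.5276, 0.4845] → [0.2341, 0.4280, 0.1800, 0.8891, -0.3774, -0.2588]
V = J·q̇ = [0.4602, 0.3203, 0.0668, 0.3361, -0.4023, -0.4880]

0.4602 0.3203 0.0668 0.3361 -0.4023 -0.4880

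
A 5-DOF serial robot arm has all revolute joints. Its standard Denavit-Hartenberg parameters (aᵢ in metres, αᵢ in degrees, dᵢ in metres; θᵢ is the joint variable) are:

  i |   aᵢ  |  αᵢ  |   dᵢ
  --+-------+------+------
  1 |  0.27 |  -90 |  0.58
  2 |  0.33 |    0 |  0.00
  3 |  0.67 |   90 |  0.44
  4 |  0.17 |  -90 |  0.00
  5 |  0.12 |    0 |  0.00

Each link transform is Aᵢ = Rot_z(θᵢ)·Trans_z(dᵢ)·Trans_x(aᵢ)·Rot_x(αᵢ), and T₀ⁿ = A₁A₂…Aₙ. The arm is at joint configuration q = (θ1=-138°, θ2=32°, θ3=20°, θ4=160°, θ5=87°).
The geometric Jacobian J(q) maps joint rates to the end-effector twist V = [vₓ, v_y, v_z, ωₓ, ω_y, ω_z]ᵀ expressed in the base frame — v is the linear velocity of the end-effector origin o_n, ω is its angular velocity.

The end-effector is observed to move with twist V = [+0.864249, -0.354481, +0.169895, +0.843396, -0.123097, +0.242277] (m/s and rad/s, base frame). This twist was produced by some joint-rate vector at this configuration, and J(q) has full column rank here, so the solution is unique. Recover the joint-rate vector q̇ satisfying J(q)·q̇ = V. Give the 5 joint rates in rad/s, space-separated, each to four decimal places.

0.8920 -0.7080 0.8780 -0.8290 -0.5170

o_n = [-0.2344, -0.8843, -0.0661]
J₁: ẑ×o_n = [0.8843, -0.2344, 0.0000], ω = ẑ
J2: z=[0.6691, -0.7431, 0.0000] o=[-0.2006, -0.1807, 0.5800] → [0.4801, 0.4323, -0.4959, 0.6691, -0.7431, 0.0000]
J3: z=[0.6691, -0.7431, 0.0000] o=[-0.4086, -0.3679, 0.4051] → [0.3502, 0.3153, -0.2161, 0.6691, -0.7431, 0.0000]
J4: z=[-0.5856, -0.5273, 0.6157] o=[-0.4207, -0.9709, -0.1228] → [-0.0833, 0.1479, 0.0475, -0.5856, -0.5273, 0.6157]
J5: z=[-0.4723, 0.8392, 0.2695] o=[-0.3088, -0.9483, 0.0030] → [-0.0753, -0.0126, -0.0926, -0.4723, 0.8392, 0.2695]
q̇ = J⁺·V = [0.8920, -0.7080, 0.8780, -0.8290, -0.5170]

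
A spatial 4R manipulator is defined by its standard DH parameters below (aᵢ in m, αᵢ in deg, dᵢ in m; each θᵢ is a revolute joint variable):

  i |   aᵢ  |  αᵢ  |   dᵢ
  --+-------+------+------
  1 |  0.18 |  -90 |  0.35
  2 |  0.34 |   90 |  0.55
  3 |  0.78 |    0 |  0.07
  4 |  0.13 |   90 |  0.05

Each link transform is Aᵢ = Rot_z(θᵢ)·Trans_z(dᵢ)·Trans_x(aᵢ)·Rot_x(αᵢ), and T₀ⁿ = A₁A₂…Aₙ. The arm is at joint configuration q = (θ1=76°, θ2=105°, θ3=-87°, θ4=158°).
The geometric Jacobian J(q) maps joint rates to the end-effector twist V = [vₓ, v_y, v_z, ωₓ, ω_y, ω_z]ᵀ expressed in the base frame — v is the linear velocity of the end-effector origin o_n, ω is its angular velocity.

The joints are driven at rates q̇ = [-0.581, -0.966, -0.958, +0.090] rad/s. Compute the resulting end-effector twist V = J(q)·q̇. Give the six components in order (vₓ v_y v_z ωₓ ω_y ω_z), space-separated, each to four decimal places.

0.3066 0.4685 0.6239 0.7345 -1.0472 -0.3563

o_n = [0.1480, 0.1552, -0.0898]
J₁: ẑ×o_n = [-0.1552, 0.1480, 0.0000], ω = ẑ
J2: z=[-0.9703, 0.2419, 0.0000] o=[0.0435, 0.1747, 0.3500] → [-0.1064, -0.4267, -0.0064, -0.9703, 0.2419, 0.0000]
J3: z=[0.2337, 0.9372, -0.2588] o=[-0.5114, 0.2223, 0.0216] → [-0.1218, -0.1446, -0.6337, 0.2337, 0.9372, -0.2588]
J4: z=[0.2337, 0.9372, -0.2588] o=[0.2582, 0.0892, -0.0360] → [-0.0334, 0.0411, 0.1187, 0.2337, 0.9372, -0.2588]
V = J·q̇ = [0.3066, 0.4685, 0.6239, 0.7345, -1.0472, -0.3563]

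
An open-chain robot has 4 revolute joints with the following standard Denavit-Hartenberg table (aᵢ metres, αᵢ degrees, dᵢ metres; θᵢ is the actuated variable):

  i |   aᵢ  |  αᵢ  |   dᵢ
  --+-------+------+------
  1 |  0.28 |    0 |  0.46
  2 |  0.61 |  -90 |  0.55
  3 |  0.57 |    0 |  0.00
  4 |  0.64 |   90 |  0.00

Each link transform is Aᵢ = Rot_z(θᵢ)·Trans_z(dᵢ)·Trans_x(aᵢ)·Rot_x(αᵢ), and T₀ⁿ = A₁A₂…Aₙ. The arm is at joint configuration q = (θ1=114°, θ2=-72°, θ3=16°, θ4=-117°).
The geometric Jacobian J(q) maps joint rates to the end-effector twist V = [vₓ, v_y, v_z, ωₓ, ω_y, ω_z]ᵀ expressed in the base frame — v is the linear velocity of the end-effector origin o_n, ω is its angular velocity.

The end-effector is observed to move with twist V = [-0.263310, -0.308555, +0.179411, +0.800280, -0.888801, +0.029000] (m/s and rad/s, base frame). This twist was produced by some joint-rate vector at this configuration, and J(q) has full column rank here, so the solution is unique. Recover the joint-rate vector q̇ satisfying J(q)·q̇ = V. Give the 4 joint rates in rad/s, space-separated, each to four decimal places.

o_n = [0.6559, 0.9489, 1.4811]
J₁: ẑ×o_n = [-0.9489, 0.6559, 0.0000], ω = ẑ
J2: z=[0.0000, 0.0000, 1.0000] o=[-0.1139, 0.2558, 0.4600] → [-0.6931, 0.7698, 0.0000, 0.0000, 0.0000, 1.0000]
J3: z=[-0.6691, 0.7431, 0.0000] o=[0.3394, 0.6640, 1.0100] → [0.3501, 0.3152, -0.4258, -0.6691, 0.7431, 0.0000]
J4: z=[-0.6691, 0.7431, 0.0000] o=[0.7466, 1.0306, 0.8529] → [0.4669, 0.4204, 0.1221, -0.6691, 0.7431, 0.0000]
q̇ = J⁺·V = [-0.9610, 0.9900, -0.5940, -0.6020]

-0.9610 0.9900 -0.5940 -0.6020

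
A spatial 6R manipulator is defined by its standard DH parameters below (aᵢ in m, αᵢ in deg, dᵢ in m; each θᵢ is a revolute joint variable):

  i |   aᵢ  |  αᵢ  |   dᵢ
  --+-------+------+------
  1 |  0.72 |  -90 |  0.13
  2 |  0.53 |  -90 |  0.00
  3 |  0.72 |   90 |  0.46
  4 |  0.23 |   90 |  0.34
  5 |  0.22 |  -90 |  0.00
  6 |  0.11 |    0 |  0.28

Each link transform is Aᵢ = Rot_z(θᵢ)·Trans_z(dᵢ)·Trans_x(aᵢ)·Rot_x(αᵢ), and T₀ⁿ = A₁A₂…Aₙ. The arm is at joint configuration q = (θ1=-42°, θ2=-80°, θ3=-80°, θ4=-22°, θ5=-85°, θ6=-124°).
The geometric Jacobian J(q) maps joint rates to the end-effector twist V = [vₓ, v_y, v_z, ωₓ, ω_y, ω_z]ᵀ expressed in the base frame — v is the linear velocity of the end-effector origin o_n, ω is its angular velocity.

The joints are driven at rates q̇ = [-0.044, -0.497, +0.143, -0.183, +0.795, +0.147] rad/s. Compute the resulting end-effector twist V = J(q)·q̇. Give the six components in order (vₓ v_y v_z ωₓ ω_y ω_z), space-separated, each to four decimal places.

-0.2173 0.2477 0.1187 -0.9161 -0.0984 0.2060

o_n = [1.5302, 0.2216, 0.6206]
J₁: ẑ×o_n = [-0.2216, 1.5302, 0.0000], ω = ẑ
J2: z=[0.6691, 0.7431, 0.0000] o=[0.5351, -0.4818, 0.1300] → [0.3646, -0.3283, -0.2689, 0.6691, 0.7431, 0.0000]
J3: z=[0.7319, -0.6590, -0.1736] o=[0.6035, -0.5434, 0.6519] → [0.1535, -0.1380, 1.1705, 0.7319, -0.6590, -0.1736]
J4: z=[-0.0109, 0.2435, -0.9698] o=[1.4307, -0.3341, 0.6952] → [0.5208, -0.0973, -0.0303, -0.0109, 0.2435, -0.9698]
J5: z=[-0.9338, 0.3444, 0.0969] o=[1.5092, -0.0427, 0.4169] → [0.0445, 0.1923, -0.2541, -0.9338, 0.3444, 0.0969]
J6: z=[0.3553, 0.9245, 0.1382] o=[1.5185, -0.0787, 0.6337] → [-0.0536, 0.0063, 0.0958, 0.3553, 0.9245, 0.1382]
V = J·q̇ = [-0.2173, 0.2477, 0.1187, -0.9161, -0.0984, 0.2060]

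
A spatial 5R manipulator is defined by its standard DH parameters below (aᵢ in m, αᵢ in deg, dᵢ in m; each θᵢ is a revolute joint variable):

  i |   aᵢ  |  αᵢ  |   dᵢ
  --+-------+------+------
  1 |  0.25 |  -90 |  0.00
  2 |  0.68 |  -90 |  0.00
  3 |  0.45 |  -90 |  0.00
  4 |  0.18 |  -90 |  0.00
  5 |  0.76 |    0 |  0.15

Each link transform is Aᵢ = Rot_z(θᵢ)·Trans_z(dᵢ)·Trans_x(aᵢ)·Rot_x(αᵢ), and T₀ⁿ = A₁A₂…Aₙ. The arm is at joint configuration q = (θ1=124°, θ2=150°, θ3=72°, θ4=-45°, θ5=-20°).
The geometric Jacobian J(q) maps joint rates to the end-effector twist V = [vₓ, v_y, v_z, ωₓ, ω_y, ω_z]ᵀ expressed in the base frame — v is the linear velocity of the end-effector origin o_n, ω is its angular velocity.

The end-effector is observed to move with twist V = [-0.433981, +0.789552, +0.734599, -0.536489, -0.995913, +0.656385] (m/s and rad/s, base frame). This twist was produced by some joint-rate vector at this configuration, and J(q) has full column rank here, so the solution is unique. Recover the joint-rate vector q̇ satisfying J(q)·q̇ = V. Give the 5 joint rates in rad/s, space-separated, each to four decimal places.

o_n = [1.3983, 0.0917, 0.0557]
J₁: ẑ×o_n = [-0.0917, 1.3983, 0.0000], ω = ẑ
J2: z=[-0.8290, -0.5592, 0.0000] o=[-0.1398, 0.2073, 0.0000] → [-0.0312, 0.0462, 0.9559, -0.8290, -0.5592, 0.0000]
J3: z=[0.2796, -0.4145, 0.8660] o=[0.1895, -0.2810, -0.3400] → [-0.4867, 0.9362, 0.6053, 0.2796, -0.4145, 0.8660]
J4: z=[-0.2044, 0.8556, 0.4755] o=[0.6117, -0.1415, -0.4095] → [0.2872, 0.4692, -0.7207, -0.2044, 0.8556, 0.4755]
J5: z=[0.4656, 0.5123, -0.7216] o=[0.7666, -0.1548, -0.3190] → [0.3698, -0.6303, -0.2088, 0.4656, 0.5123, -0.7216]
q̇ = J⁺·V = [0.5170, 0.2660, -0.1970, -0.5940, -0.8210]

0.5170 0.2660 -0.1970 -0.5940 -0.8210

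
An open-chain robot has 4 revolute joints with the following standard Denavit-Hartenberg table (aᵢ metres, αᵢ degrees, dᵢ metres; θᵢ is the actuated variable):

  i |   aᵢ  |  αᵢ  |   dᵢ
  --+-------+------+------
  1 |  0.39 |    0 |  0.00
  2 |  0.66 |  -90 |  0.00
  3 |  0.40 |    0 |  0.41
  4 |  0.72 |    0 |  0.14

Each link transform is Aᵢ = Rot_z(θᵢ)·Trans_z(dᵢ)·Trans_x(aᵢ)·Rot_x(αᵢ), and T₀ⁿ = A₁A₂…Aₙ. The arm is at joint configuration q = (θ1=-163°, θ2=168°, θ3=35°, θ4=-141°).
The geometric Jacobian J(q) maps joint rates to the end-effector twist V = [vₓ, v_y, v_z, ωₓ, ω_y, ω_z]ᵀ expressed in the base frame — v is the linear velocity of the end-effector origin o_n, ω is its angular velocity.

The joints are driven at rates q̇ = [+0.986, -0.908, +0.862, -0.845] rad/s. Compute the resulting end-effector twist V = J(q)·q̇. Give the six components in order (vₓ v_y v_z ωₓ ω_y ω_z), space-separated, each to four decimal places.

o_n = [0.3653, 0.5027, 0.4627]
J₁: ẑ×o_n = [-0.5027, 0.3653, 0.0000], ω = ẑ
J2: z=[0.0000, 0.0000, 1.0000] o=[-0.3730, -0.1140, 0.0000] → [-0.6167, 0.7383, 0.0000, 0.0000, 0.0000, 1.0000]
J3: z=[-0.0872, 0.9962, 0.0000] o=[0.2845, -0.0565, 0.0000] → [0.4609, 0.0403, -0.1292, -0.0872, 0.9962, 0.0000]
J4: z=[-0.0872, 0.9962, 0.0000] o=[0.5752, 0.3805, -0.2294] → [0.6895, 0.0603, 0.1985, -0.0872, 0.9962, 0.0000]
V = J·q̇ = [-0.1210, -0.3264, -0.2791, -0.0015, 0.0169, 0.0780]

-0.1210 -0.3264 -0.2791 -0.0015 0.0169 0.0780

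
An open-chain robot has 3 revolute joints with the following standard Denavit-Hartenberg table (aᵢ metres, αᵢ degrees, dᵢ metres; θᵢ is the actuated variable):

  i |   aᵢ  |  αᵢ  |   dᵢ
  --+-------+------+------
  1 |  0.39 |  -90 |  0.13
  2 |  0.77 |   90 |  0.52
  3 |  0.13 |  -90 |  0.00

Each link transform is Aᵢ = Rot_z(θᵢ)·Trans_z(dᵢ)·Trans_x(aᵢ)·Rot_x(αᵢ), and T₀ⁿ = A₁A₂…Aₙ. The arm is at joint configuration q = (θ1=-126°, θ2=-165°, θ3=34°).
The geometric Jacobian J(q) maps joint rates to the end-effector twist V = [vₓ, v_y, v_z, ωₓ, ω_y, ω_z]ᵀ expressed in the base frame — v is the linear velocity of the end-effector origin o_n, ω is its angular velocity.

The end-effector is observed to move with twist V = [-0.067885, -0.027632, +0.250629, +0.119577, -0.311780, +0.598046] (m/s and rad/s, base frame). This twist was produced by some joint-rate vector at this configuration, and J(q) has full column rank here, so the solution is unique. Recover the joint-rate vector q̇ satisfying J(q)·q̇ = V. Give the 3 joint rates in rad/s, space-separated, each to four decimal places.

-0.0810 0.2800 -0.7030

o_n = [0.7486, 0.0220, 0.3572]
J₁: ẑ×o_n = [-0.0220, 0.7486, 0.0000], ω = ẑ
J2: z=[0.8090, -0.5878, 0.0000] o=[-0.2292, -0.3155, 0.1300] → [-0.1335, -0.1838, 0.8479, 0.8090, -0.5878, 0.0000]
J3: z=[0.1521, 0.2094, -0.9659] o=[0.6286, -0.0194, 0.3293] → [0.0459, -0.1202, -0.0188, 0.1521, 0.2094, -0.9659]
q̇ = J⁺·V = [-0.0810, 0.2800, -0.7030]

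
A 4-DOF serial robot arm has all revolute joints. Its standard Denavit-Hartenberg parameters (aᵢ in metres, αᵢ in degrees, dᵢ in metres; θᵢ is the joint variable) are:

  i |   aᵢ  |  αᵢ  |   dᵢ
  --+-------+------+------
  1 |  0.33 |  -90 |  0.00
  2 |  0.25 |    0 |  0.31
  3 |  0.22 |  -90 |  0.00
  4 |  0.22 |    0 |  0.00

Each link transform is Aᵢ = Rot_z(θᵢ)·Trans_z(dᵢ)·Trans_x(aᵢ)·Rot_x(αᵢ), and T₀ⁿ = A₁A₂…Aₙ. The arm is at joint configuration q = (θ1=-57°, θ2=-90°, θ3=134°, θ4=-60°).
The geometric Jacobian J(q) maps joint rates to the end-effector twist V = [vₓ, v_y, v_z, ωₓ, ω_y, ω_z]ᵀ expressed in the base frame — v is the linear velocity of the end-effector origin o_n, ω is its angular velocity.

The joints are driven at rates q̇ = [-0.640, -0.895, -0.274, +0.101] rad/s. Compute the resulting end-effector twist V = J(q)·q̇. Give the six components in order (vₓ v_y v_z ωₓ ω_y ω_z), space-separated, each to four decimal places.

-0.1078 -0.5212 0.2641 -1.0186 -0.5778 -0.7127

o_n = [0.7288, -0.2032, 0.0208]
J₁: ẑ×o_n = [0.2032, 0.7288, -0.0000], ω = ẑ
J2: z=[0.8387, 0.5446, 0.0000] o=[0.1797, -0.2768, 0.0000] → [0.0113, -0.0174, -0.2374, 0.8387, 0.5446, 0.0000]
J3: z=[0.8387, 0.5446, 0.0000] o=[0.4397, -0.1079, 0.2500] → [-0.1249, 0.1923, -0.2374, 0.8387, 0.5446, 0.0000]
J4: z=[-0.3783, 0.5826, -0.7193] o=[0.5259, -0.2406, 0.0972] → [-0.0176, -0.1749, -0.1324, -0.3783, 0.5826, -0.7193]
V = J·q̇ = [-0.1078, -0.5212, 0.2641, -1.0186, -0.5778, -0.7127]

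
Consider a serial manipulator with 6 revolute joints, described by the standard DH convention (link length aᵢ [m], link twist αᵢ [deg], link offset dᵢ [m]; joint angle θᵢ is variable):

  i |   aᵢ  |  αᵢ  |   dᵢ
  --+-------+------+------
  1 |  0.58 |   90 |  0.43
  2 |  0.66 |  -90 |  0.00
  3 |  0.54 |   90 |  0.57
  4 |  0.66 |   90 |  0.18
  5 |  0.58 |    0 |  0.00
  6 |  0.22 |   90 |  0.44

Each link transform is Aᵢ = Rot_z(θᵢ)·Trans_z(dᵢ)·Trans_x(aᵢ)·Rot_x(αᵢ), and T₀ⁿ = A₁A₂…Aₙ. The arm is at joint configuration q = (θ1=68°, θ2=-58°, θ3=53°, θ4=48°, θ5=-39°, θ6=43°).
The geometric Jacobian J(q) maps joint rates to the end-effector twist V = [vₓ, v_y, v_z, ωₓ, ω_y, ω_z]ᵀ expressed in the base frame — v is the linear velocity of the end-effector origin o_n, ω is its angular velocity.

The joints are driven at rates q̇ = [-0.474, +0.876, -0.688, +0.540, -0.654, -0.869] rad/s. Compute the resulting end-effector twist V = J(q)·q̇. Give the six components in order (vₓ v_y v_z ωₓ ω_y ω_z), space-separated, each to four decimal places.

2.4054 1.0134 1.7495 2.0072 -0.6509 -0.0866

o_n = [-0.4629, 2.8729, -0.2417]
J₁: ẑ×o_n = [-2.8729, -0.4629, 0.0000], ω = ẑ
J2: z=[0.9272, -0.3746, 0.0000] o=[0.2173, 0.5378, 0.4300] → [0.2516, 0.6228, 1.9103, 0.9272, -0.3746, 0.0000]
J3: z=[0.3177, 0.7863, 0.5299] o=[0.3483, 0.8620, -0.1297] → [-1.1536, -0.3943, 1.2766, 0.3177, 0.7863, 0.5299]
J4: z=[0.7165, 0.1670, -0.6773] o=[0.1940, 1.6315, -0.1033] → [0.8177, 0.5441, 0.9992, 0.7165, 0.1670, -0.6773]
J5: z=[-0.6741, -0.0841, -0.7339] o=[0.2046, 2.3099, -0.1906] → [0.4175, 0.4554, -0.4356, -0.6741, -0.0841, -0.7339]
J6: z=[-0.6741, -0.0841, -0.7339] o=[-0.1379, 2.6917, 0.0801] → [0.1600, 0.0216, -0.1494, -0.6741, -0.0841, -0.7339]
V = J·q̇ = [2.4054, 1.0134, 1.7495, 2.0072, -0.6509, -0.0866]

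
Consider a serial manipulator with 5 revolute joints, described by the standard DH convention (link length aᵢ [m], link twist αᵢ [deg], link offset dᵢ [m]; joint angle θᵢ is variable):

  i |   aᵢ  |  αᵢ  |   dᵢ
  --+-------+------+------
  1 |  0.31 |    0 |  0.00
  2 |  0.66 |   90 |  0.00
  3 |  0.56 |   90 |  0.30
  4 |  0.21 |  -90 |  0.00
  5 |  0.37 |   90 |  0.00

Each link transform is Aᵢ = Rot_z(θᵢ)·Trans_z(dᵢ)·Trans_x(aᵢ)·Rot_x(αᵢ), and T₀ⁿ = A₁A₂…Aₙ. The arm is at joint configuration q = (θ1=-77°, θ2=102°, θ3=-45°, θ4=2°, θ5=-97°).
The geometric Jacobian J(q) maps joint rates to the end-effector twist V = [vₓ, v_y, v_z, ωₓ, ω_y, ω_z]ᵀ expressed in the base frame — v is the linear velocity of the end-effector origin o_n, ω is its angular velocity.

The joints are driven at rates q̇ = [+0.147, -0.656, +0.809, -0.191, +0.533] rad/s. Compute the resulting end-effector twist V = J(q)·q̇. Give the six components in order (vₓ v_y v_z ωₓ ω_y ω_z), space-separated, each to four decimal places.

o_n = [1.0263, -0.1934, -0.7722]
J₁: ẑ×o_n = [0.1934, 1.0263, -0.0000], ω = ẑ
J2: z=[0.0000, 0.0000, 1.0000] o=[0.0697, -0.3021, 0.0000] → [-0.1087, 0.9565, 0.0000, 0.0000, 0.0000, 1.0000]
J3: z=[0.4226, -0.9063, 0.0000] o=[0.6679, -0.0231, 0.0000] → [0.6998, 0.3263, 0.2528, 0.4226, -0.9063, 0.0000]
J4: z=[-0.6409, -0.2988, -0.7071] o=[1.1536, -0.1277, -0.3960] → [0.0660, -0.1511, 0.0041, -0.6409, -0.2988, -0.7071]
J5: z=[0.4000, -0.9162, 0.0247] o=[1.2912, -0.0716, -0.5444] → [0.2117, 0.0846, -0.2914, 0.4000, -0.9162, 0.0247]
V = J·q̇ = [0.7661, -0.1387, 0.0484, 0.6775, -1.1645, -0.3608]

0.7661 -0.1387 0.0484 0.6775 -1.1645 -0.3608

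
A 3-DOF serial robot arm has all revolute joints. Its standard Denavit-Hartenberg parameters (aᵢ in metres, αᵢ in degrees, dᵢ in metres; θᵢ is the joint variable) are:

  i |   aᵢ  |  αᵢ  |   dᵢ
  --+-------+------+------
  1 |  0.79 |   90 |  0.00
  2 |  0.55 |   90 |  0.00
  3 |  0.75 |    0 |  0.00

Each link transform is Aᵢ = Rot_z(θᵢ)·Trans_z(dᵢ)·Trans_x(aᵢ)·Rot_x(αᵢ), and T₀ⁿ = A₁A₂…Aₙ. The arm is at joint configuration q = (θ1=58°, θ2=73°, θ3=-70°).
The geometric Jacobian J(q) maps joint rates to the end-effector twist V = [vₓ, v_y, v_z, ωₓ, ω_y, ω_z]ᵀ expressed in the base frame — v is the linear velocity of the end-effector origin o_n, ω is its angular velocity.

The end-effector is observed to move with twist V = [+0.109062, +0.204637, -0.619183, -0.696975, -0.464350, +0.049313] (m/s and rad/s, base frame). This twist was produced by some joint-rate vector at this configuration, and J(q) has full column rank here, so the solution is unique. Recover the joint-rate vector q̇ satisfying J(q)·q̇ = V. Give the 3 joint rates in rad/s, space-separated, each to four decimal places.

-0.1840 -0.3450 -0.7980

o_n = [-0.0541, 1.2434, 0.7713]
J₁: ẑ×o_n = [-1.2434, -0.0541, 0.0000], ω = ẑ
J2: z=[0.8480, -0.5299, 0.0000] o=[0.4186, 0.6700, 0.0000] → [-0.4087, -0.6541, 0.2358, 0.8480, -0.5299, 0.0000]
J3: z=[0.5068, 0.8110, -0.2924] o=[0.5038, 0.8063, 0.5260] → [0.3267, 0.0388, 0.6740, 0.5068, 0.8110, -0.2924]
q̇ = J⁺·V = [-0.1840, -0.3450, -0.7980]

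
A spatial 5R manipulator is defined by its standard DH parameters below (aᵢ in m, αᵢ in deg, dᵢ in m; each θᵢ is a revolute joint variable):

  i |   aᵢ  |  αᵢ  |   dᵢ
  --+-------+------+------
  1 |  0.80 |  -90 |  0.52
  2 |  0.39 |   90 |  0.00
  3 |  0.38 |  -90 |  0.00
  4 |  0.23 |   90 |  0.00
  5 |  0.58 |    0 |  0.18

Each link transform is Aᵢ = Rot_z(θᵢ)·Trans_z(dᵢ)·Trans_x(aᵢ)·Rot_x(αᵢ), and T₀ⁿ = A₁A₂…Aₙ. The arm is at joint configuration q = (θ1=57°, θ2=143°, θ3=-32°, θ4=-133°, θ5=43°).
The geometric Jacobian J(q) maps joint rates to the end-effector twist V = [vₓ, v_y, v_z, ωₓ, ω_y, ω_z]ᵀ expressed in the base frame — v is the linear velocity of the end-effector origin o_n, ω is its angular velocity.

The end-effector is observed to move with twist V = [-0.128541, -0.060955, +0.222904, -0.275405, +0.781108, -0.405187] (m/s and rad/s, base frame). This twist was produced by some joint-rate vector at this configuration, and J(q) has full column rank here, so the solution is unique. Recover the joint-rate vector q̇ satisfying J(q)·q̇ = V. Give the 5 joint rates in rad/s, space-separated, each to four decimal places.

o_n = [-0.0048, 0.8010, -0.0240]
J₁: ẑ×o_n = [-0.8010, -0.0048, 0.0000], ω = ẑ
J2: z=[-0.8387, 0.5446, 0.0000] o=[0.4357, 0.6709, 0.5200] → [-0.2963, -0.4562, 0.1309, -0.8387, 0.5446, 0.0000]
J3: z=[0.3278, 0.5047, -0.7986] o=[0.2661, 0.4097, 0.2853] → [0.1564, 0.3177, 0.2650, 0.3278, 0.5047, -0.7986]
J4: z=[-0.9417, 0.1069, -0.3189] o=[0.2948, 0.0842, 0.0914] → [0.2163, -0.0131, -0.6430, -0.9417, 0.1069, -0.3189]
J5: z=[-0.2788, 0.2823, 0.9179] o=[0.3381, 0.3035, 0.0371] → [-0.4739, -0.3317, -0.0419, -0.2788, 0.2823, 0.9179]
q̇ = J⁺·V = [-0.0350, 0.4610, 0.8390, 0.0700, 0.3510]

-0.0350 0.4610 0.8390 0.0700 0.3510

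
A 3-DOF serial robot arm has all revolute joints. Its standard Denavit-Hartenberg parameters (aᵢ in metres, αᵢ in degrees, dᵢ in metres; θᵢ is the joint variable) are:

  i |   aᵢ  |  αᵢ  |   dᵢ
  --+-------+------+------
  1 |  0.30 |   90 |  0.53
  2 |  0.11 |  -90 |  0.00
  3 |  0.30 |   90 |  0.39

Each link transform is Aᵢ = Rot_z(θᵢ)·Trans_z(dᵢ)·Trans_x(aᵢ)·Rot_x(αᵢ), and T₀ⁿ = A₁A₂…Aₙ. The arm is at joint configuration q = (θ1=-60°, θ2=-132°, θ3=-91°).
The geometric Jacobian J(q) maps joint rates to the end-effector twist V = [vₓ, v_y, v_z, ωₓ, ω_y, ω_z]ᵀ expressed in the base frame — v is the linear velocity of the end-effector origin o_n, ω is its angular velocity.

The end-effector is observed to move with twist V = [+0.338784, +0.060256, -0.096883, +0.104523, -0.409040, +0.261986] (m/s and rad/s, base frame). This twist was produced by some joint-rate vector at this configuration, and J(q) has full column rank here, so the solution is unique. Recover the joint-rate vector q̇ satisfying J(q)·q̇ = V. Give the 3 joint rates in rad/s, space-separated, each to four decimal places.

o_n = [0.0001, -0.6001, 0.1912]
J₁: ẑ×o_n = [0.6001, 0.0001, -0.0000], ω = ẑ
J2: z=[-0.8660, -0.5000, 0.0000] o=[0.1500, -0.2598, 0.5300] → [0.1694, -0.2934, 0.2197, -0.8660, -0.5000, 0.0000]
J3: z=[0.3716, -0.6436, -0.6691] o=[0.1132, -0.1961, 0.4483] → [-0.1049, 0.1712, -0.2229, 0.3716, -0.6436, -0.6691]
q̇ = J⁺·V = [0.6280, 0.1140, 0.5470]

0.6280 0.1140 0.5470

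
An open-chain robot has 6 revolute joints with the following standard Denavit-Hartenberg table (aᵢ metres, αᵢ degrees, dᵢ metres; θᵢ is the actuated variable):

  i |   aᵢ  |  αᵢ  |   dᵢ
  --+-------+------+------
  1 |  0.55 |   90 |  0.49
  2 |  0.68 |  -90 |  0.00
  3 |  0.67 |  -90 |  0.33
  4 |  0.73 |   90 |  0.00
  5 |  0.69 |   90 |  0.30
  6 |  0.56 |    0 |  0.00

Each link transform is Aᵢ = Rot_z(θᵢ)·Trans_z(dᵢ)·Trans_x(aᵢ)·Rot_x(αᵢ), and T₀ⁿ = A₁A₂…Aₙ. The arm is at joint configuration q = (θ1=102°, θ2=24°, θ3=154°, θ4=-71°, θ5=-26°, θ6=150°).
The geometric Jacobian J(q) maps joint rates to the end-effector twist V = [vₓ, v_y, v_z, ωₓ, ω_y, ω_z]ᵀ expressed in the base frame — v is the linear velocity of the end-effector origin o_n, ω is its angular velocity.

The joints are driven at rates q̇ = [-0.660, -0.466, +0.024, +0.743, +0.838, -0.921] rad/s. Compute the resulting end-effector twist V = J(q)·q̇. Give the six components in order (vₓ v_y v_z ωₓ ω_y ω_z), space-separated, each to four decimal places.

0.0044 0.1800 0.5064 1.2839 -0.0976 -0.0786

o_n = [-0.3212, 0.2387, 1.8930]
J₁: ẑ×o_n = [-0.2387, -0.3212, 0.0000], ω = ẑ
J2: z=[0.9781, 0.2079, 0.0000] o=[-0.1144, 0.5380, 0.4900] → [0.2917, -1.3724, -0.2497, 0.9781, 0.2079, 0.0000]
J3: z=[0.0846, -0.3978, 0.9135] o=[-0.2435, 1.1456, 0.7666] → [0.3803, -0.1663, -0.1076, 0.0846, -0.3978, 0.9135]
J4: z=[0.9624, -0.2049, -0.1783] o=[-0.3885, 0.4152, 0.8231] → [-0.2506, -1.0417, -0.1560, 0.9624, -0.2049, -0.1783]
J5: z=[0.2715, 0.7160, 0.6431] o=[-0.3915, -0.0720, 1.3668] → [0.1770, -0.0977, 0.0341, 0.2715, 0.7160, 0.6431]
J6: z=[-0.8632, 0.4767, -0.1662] o=[-0.6036, -0.2091, 2.0755] → [-0.0125, -0.2045, -0.5212, -0.8632, 0.4767, -0.1662]
V = J·q̇ = [0.0044, 0.1800, 0.5064, 1.2839, -0.0976, -0.0786]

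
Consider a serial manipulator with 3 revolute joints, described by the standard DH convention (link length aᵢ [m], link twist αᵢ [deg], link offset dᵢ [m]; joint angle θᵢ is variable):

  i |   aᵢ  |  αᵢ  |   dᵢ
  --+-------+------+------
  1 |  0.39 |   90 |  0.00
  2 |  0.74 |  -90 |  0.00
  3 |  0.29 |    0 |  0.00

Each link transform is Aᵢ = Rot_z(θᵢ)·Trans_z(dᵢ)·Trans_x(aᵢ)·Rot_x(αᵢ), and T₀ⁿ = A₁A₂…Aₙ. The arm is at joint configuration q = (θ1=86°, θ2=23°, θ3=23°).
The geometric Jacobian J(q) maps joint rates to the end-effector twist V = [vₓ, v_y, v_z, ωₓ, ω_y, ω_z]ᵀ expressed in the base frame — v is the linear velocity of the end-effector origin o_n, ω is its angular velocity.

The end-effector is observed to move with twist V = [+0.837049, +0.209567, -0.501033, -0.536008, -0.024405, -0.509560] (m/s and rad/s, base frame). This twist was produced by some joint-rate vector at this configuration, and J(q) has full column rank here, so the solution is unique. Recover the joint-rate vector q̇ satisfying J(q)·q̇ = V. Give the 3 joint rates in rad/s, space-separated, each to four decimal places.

o_n = [-0.0212, 1.3216, 0.3934]
J₁: ẑ×o_n = [-1.3216, -0.0212, 0.0000], ω = ẑ
J2: z=[0.9976, -0.0698, 0.0000] o=[0.0272, 0.3890, 0.0000] → [-0.0274, -0.3925, 0.9269, 0.9976, -0.0698, 0.0000]
J3: z=[-0.0273, -0.3898, 0.9205] o=[0.0747, 1.0686, 0.2891] → [-0.2736, -0.0854, -0.0443, -0.0273, -0.3898, 0.9205]
q̇ = J⁺·V = [-0.6550, -0.5330, 0.1580]

-0.6550 -0.5330 0.1580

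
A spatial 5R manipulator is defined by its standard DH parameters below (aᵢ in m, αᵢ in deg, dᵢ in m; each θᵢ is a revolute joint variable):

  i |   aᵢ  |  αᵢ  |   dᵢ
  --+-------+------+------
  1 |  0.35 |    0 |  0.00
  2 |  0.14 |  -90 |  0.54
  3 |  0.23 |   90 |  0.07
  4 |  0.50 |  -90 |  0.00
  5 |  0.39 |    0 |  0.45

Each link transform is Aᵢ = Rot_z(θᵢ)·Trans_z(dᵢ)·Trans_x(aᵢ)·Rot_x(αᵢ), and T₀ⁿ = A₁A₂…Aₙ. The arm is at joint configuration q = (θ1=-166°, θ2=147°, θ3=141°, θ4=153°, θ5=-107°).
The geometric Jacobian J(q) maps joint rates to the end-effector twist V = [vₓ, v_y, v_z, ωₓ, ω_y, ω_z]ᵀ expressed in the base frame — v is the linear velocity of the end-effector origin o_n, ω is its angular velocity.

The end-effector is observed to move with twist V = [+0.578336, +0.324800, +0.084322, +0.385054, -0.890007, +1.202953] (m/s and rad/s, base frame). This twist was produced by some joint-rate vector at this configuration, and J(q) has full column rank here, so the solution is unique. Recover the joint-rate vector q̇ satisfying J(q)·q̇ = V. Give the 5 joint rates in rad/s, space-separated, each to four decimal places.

0.6790 0.9750 -0.2760 0.7620 0.4940

o_n = [0.1978, -0.4344, 0.4504]
J₁: ẑ×o_n = [0.4344, 0.1978, -0.0000], ω = ẑ
J2: z=[0.0000, 0.0000, 1.0000] o=[-0.3396, -0.0847, 0.0000] → [0.3497, 0.5374, -0.0000, 0.0000, 0.0000, 1.0000]
J3: z=[0.3256, 0.9455, 0.0000] o=[-0.2072, -0.1303, 0.5400] → [-0.0847, 0.0292, -0.4820, 0.3256, 0.9455, 0.0000]
J4: z=[0.5950, -0.2049, -0.7771] o=[-0.3534, -0.0059, 0.3953] → [-0.3443, -0.4612, -0.1421, 0.5950, -0.2049, -0.7771]
J5: z=[0.0435, -0.9573, 0.2857] o=[0.0478, 0.0960, 0.6756] → [0.3672, 0.0527, 0.1205, 0.0435, -0.9573, 0.2857]
q̇ = J⁺·V = [0.6790, 0.9750, -0.2760, 0.7620, 0.4940]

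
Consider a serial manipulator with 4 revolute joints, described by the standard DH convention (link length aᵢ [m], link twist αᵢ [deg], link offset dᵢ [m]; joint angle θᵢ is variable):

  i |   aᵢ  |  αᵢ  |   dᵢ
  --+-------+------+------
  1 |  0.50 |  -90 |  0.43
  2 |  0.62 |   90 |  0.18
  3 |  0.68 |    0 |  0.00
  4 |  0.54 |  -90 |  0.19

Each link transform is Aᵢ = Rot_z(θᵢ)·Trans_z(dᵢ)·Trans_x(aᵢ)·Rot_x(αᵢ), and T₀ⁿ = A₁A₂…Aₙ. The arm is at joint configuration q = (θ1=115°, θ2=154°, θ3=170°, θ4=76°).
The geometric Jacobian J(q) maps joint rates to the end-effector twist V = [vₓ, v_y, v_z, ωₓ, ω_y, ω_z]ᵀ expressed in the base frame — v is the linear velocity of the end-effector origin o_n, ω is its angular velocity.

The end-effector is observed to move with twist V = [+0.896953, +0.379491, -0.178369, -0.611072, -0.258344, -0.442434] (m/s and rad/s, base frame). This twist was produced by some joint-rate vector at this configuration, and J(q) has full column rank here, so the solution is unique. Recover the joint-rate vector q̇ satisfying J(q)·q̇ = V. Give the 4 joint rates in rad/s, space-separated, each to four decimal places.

o_n = [-0.1719, 0.8305, 0.3773]
J₁: ẑ×o_n = [-0.8305, -0.1719, 0.0000], ω = ẑ
J2: z=[-0.9063, -0.4226, 0.0000] o=[-0.2113, 0.4532, 0.4300] → [0.0223, -0.0478, -0.3253, -0.9063, -0.4226, 0.0000]
J3: z=[-0.1853, 0.3973, -0.8988] o=[-0.1389, -0.1280, 0.1582] → [0.9485, 0.0702, -0.1645, -0.1853, 0.3973, -0.8988]
J4: z=[-0.1853, 0.3973, -0.8988] o=[-0.5003, 0.3676, 0.4518] → [0.3864, -0.3090, -0.2163, -0.1853, 0.3973, -0.8988]
q̇ = J⁺·V = [-0.3930, 0.6630, 0.9510, -0.8960]

-0.3930 0.6630 0.9510 -0.8960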